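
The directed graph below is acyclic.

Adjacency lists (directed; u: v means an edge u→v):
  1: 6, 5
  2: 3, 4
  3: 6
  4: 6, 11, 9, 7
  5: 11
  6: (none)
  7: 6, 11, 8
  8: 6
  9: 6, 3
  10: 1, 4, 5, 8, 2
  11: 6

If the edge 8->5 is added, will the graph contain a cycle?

Adding 8→5 creates a cycle iff 5 can already reach 8.
Explore from 5: no path reaches 8. The graph stays acyclic.

No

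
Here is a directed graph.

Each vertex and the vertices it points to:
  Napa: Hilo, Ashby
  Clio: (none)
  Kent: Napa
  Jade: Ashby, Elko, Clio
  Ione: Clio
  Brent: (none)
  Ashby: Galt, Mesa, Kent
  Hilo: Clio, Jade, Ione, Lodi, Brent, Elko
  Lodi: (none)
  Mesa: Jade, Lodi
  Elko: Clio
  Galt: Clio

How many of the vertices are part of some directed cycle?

6

A vertex is on a directed cycle iff it belongs to a strongly connected component of size ≥ 2 (or has a self-loop).
The vertices on cycles are {Hilo, Jade, Kent, Mesa, Napa, Ashby} — 6 in total.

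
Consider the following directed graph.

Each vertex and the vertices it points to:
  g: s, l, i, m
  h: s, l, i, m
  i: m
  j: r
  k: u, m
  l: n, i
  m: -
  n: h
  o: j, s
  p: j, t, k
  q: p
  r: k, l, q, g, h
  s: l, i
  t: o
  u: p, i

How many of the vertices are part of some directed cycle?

12

A vertex is on a directed cycle iff it belongs to a strongly connected component of size ≥ 2 (or has a self-loop).
The vertices on cycles are {h, j, k, l, n, o, p, q, r, s, t, u} — 12 in total.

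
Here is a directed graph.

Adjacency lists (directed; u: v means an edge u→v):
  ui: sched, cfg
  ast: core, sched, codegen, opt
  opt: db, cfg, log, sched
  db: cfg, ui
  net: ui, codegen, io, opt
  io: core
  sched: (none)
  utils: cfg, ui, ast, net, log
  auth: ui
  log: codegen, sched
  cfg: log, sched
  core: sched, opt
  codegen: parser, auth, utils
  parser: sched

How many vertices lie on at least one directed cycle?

A vertex is on a directed cycle iff it belongs to a strongly connected component of size ≥ 2 (or has a self-loop).
The vertices on cycles are {db, io, ui, ast, cfg, log, net, opt, auth, core, utils, codegen} — 12 in total.

12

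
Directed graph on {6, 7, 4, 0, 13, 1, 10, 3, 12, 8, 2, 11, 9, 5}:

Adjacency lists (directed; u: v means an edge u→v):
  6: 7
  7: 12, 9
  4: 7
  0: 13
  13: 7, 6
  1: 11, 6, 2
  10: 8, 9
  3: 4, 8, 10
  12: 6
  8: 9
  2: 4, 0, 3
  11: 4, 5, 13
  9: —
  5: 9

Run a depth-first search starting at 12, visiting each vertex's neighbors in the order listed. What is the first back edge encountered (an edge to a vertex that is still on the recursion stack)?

DFS from 12 (visiting each vertex's neighbors in the order listed); mark gray on enter, black on exit:
12 gray
  6 gray
    7 gray
      7→12: 12 is gray → back edge
First back edge: 7 → 12.

7→12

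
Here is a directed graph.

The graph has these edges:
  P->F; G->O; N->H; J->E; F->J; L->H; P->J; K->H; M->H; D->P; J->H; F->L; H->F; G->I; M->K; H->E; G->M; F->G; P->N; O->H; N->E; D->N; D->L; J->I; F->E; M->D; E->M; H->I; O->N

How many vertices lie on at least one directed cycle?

12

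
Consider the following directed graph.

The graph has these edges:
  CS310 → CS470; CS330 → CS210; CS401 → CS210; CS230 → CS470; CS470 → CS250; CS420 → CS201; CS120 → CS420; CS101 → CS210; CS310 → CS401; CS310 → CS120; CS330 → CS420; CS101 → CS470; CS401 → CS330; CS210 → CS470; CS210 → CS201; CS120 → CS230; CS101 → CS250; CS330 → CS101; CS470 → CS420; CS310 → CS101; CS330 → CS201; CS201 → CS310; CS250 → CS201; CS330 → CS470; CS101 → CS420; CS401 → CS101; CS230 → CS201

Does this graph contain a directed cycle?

Yes

DFS with white/gray/black marking, starting from CS120:
CS120 gray
  CS420 gray
    CS201 gray
      CS310 gray
        CS401 gray
          CS101 gray
            CS210 gray
              CS470 gray
                CS470→CS420: CS420 is gray → back edge
Back edge found, so a cycle exists: CS420 → CS201 → CS310 → CS401 → CS101 → CS210 → CS470 → CS420.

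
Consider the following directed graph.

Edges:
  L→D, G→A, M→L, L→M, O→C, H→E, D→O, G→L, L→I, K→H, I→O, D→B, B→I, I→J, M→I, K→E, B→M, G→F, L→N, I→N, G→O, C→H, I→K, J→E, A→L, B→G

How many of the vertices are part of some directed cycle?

6

A vertex is on a directed cycle iff it belongs to a strongly connected component of size ≥ 2 (or has a self-loop).
The vertices on cycles are {A, B, D, G, L, M} — 6 in total.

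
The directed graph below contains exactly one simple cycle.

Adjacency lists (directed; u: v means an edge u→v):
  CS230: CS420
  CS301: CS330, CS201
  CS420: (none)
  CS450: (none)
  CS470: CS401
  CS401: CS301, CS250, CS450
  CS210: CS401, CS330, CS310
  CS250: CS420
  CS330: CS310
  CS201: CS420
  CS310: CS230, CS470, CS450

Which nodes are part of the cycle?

CS301, CS310, CS330, CS401, CS470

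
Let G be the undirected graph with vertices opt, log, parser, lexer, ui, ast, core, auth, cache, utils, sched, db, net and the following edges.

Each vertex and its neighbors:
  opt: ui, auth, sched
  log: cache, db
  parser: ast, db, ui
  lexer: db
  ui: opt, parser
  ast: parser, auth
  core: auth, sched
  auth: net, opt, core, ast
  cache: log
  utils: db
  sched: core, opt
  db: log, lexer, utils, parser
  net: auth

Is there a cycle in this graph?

DFS, tracking each vertex's parent; an edge to a visited non-parent vertex closes a cycle.
Start from opt:
visit opt (parent –)
  visit ui (parent opt)
    ui–opt: parent, skip
    visit parser (parent ui)
      visit ast (parent parser)
        ast–parser: parent, skip
        visit auth (parent ast)
          visit net (parent auth)
            net–auth: parent, skip
          auth–opt: opt visited and ≠ parent → cycle
Cycle: opt – ui – parser – ast – auth – opt.

Yes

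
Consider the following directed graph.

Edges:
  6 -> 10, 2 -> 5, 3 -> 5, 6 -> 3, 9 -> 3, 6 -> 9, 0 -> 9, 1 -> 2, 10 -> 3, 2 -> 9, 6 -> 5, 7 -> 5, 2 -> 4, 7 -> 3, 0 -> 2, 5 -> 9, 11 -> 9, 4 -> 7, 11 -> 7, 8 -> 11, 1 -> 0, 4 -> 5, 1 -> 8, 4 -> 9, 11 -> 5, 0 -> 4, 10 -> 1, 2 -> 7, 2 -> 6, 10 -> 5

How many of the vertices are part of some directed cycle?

A vertex is on a directed cycle iff it belongs to a strongly connected component of size ≥ 2 (or has a self-loop).
The vertices on cycles are {0, 1, 2, 3, 5, 6, 9, 10} — 8 in total.

8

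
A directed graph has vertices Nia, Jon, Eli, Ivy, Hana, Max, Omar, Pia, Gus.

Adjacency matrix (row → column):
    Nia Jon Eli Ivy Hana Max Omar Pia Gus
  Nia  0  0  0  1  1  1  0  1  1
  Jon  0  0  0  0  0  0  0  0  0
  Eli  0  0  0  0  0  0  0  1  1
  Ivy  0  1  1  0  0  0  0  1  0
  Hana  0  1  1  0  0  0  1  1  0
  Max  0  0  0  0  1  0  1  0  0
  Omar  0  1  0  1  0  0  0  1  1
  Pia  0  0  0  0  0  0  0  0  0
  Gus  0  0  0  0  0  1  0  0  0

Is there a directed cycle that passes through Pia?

No

Pia lies on a cycle iff there is a path from Pia back to itself.
Exploring from Pia, it never reaches itself; equivalently, its strongly connected component is a singleton.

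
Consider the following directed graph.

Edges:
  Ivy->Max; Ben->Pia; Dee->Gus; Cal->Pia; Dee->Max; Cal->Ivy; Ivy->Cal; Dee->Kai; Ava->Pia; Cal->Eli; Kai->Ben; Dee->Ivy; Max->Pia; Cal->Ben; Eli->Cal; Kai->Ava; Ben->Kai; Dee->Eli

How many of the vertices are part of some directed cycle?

5

A vertex is on a directed cycle iff it belongs to a strongly connected component of size ≥ 2 (or has a self-loop).
The vertices on cycles are {Ben, Cal, Eli, Ivy, Kai} — 5 in total.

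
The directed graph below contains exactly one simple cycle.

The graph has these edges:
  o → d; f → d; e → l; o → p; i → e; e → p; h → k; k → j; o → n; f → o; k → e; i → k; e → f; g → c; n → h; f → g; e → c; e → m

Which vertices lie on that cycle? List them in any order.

e, f, h, k, n, o

DFS with gray/black marking from k:
k gray
  j gray
  j black
  e gray
    p gray
    p black
    c gray
    c black
    f gray
      d gray
      d black
      o gray
        o→d: d black — skip
        o→p: p black — skip
        n gray
          h gray
            h→k: k is gray → back edge
Back edge closes the cycle k → e → f → o → n → h → k; its vertices are {e, f, h, k, n, o}.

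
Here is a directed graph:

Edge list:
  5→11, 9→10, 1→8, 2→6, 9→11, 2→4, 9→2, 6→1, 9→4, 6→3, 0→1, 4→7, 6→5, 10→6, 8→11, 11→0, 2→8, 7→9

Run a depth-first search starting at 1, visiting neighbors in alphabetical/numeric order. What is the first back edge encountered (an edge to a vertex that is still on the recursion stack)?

DFS from 1 (visiting neighbors in alphabetical/numeric order); mark gray on enter, black on exit:
1 gray
  8 gray
    11 gray
      0 gray
        0→1: 1 is gray → back edge
First back edge: 0 → 1.

0->1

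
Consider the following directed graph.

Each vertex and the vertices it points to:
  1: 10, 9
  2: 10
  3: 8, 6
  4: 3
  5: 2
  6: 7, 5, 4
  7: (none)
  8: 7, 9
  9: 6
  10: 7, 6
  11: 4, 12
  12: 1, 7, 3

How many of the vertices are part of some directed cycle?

A vertex is on a directed cycle iff it belongs to a strongly connected component of size ≥ 2 (or has a self-loop).
The vertices on cycles are {2, 3, 4, 5, 6, 8, 9, 10} — 8 in total.

8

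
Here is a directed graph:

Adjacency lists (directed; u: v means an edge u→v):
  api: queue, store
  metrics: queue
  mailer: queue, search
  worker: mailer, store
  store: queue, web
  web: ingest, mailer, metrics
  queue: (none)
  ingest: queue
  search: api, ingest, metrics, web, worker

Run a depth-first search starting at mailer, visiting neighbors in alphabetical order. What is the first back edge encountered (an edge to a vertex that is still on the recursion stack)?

DFS from mailer (visiting neighbors in alphabetical order); mark gray on enter, black on exit:
mailer gray
  queue gray
  queue black
  search gray
    api gray
      api→queue: queue black — skip
      store gray
        store→queue: queue black — skip
        web gray
          ingest gray
            ingest→queue: queue black — skip
          ingest black
          web→mailer: mailer is gray → back edge
First back edge: web → mailer.

web->mailer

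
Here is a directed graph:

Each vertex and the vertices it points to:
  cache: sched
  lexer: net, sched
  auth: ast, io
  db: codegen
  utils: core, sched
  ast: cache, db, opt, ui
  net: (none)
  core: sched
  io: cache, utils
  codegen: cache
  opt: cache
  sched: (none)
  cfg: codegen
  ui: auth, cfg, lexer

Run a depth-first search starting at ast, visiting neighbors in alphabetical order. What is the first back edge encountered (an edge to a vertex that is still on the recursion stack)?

DFS from ast (visiting neighbors in alphabetical order); mark gray on enter, black on exit:
ast gray
  cache gray
    sched gray
    sched black
  cache black
  db gray
    codegen gray
      codegen→cache: cache black — skip
    codegen black
  db black
  opt gray
    opt→cache: cache black — skip
  opt black
  ui gray
    auth gray
      auth→ast: ast is gray → back edge
First back edge: auth → ast.

auth->ast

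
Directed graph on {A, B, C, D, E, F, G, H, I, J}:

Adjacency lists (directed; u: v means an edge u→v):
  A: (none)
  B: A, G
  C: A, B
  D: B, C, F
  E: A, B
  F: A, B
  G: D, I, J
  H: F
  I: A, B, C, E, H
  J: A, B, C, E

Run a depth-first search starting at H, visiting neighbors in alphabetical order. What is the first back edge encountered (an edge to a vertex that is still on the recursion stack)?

D→B

DFS from H (visiting neighbors in alphabetical order); mark gray on enter, black on exit:
H gray
  F gray
    A gray
    A black
    B gray
      B→A: A black — skip
      G gray
        D gray
          D→B: B is gray → back edge
First back edge: D → B.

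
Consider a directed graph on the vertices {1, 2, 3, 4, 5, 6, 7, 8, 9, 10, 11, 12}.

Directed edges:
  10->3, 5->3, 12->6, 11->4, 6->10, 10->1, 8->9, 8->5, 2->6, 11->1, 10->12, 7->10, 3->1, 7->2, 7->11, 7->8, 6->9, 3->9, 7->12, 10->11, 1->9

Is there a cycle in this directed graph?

Yes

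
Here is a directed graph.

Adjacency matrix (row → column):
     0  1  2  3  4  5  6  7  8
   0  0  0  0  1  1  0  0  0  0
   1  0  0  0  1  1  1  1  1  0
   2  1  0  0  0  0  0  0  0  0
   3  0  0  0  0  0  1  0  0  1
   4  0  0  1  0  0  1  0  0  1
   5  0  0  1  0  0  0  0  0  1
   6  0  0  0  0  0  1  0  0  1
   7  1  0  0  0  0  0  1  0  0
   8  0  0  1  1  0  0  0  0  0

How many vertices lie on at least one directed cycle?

A vertex is on a directed cycle iff it belongs to a strongly connected component of size ≥ 2 (or has a self-loop).
The vertices on cycles are {0, 2, 3, 4, 5, 8} — 6 in total.

6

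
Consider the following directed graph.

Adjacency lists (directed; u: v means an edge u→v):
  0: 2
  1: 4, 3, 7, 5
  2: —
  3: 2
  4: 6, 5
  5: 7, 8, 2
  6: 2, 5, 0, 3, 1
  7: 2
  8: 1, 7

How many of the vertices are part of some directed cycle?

A vertex is on a directed cycle iff it belongs to a strongly connected component of size ≥ 2 (or has a self-loop).
The vertices on cycles are {1, 4, 5, 6, 8} — 5 in total.

5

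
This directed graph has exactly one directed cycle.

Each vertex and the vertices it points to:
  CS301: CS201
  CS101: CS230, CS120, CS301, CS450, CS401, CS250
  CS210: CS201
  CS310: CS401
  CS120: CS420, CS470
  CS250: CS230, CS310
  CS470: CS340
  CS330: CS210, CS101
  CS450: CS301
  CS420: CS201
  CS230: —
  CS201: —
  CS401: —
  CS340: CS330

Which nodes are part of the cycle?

CS101, CS120, CS330, CS340, CS470

DFS with gray/black marking from CS330:
CS330 gray
  CS210 gray
    CS201 gray
    CS201 black
  CS210 black
  CS101 gray
    CS230 gray
    CS230 black
    CS120 gray
      CS420 gray
        CS420→CS201: CS201 black — skip
      CS420 black
      CS470 gray
        CS340 gray
          CS340→CS330: CS330 is gray → back edge
Back edge closes the cycle CS330 → CS101 → CS120 → CS470 → CS340 → CS330; its vertices are {CS101, CS120, CS330, CS340, CS470}.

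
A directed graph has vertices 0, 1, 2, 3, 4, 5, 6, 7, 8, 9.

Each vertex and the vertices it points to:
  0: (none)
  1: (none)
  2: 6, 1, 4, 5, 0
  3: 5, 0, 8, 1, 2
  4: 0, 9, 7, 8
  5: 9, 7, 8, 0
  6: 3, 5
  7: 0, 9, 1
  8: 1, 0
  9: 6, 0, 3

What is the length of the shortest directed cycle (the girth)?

3

For each vertex v, BFS finds the shortest path from v back to v.
The shortest such closed walk is 9 → 6 → 5 → 9, length 3.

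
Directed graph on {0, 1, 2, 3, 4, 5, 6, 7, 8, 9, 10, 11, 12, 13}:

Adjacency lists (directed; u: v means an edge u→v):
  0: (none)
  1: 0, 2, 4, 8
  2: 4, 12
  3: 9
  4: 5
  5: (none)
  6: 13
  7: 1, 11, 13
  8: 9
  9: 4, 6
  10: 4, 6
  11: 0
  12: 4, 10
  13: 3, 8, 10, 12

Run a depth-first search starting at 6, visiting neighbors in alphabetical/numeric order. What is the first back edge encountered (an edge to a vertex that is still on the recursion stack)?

9->6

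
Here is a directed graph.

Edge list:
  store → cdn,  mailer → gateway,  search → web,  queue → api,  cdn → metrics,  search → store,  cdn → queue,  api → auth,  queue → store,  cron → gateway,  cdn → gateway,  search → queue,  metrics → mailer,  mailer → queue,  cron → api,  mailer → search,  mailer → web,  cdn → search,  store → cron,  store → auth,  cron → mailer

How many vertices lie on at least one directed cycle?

7

A vertex is on a directed cycle iff it belongs to a strongly connected component of size ≥ 2 (or has a self-loop).
The vertices on cycles are {cdn, cron, queue, store, mailer, search, metrics} — 7 in total.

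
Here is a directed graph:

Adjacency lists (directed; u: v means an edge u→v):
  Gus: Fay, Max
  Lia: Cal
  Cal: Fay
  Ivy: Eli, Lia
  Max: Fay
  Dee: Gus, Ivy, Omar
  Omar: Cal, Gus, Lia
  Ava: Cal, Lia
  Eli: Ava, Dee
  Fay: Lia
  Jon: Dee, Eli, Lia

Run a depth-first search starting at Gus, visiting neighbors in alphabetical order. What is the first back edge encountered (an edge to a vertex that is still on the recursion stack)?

Cal→Fay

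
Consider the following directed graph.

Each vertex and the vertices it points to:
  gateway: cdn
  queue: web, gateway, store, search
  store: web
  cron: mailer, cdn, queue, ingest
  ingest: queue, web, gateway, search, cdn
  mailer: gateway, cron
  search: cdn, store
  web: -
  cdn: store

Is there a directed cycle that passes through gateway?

gateway lies on a cycle iff there is a path from gateway back to itself.
Exploring from gateway, it never reaches itself; equivalently, its strongly connected component is a singleton.

No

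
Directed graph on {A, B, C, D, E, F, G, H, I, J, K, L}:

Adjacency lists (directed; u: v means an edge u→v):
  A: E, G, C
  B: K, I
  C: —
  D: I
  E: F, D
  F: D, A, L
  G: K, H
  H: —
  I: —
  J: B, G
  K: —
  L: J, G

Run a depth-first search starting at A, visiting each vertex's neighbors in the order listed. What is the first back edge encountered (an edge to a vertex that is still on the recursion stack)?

DFS from A (visiting each vertex's neighbors in the order listed); mark gray on enter, black on exit:
A gray
  E gray
    F gray
      D gray
        I gray
        I black
      D black
      F→A: A is gray → back edge
First back edge: F → A.

F->A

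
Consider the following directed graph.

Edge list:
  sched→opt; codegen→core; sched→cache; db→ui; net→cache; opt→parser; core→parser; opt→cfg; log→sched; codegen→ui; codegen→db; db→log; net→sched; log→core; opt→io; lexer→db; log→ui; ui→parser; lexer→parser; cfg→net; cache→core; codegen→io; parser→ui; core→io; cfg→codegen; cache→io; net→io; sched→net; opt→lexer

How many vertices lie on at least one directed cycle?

A vertex is on a directed cycle iff it belongs to a strongly connected component of size ≥ 2 (or has a self-loop).
The vertices on cycles are {db, ui, cfg, log, net, opt, lexer, sched, parser, codegen} — 10 in total.

10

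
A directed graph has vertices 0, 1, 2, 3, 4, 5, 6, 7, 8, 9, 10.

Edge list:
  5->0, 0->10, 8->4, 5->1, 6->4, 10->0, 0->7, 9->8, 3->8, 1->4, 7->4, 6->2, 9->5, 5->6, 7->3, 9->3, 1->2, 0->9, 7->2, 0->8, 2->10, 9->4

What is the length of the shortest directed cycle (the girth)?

For each vertex v, BFS finds the shortest path from v back to v.
The shortest such closed walk is 0 → 10 → 0, length 2.

2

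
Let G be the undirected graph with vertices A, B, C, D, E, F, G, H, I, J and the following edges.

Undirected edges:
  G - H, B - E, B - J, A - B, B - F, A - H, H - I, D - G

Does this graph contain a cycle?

DFS, tracking each vertex's parent; an edge to a visited non-parent vertex closes a cycle.
Start from C:
visit C (parent –)
visit A (parent –)
  visit B (parent A)
    visit E (parent B)
      E–B: parent, skip
    visit F (parent B)
      F–B: parent, skip
    B–A: parent, skip
    visit J (parent B)
      J–B: parent, skip
  visit H (parent A)
    H–A: parent, skip
    visit G (parent H)
      visit D (parent G)
        D–G: parent, skip
      G–H: parent, skip
    visit I (parent H)
      I–H: parent, skip
No non-parent visited neighbor found — the graph is a forest.

No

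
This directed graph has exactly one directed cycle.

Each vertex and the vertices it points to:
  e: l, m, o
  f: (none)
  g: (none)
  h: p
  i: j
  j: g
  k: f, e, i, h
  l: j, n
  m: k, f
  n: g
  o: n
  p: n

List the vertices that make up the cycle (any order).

e, k, m

DFS with gray/black marking from m:
m gray
  k gray
    f gray
    f black
    e gray
      l gray
        j gray
          g gray
          g black
        j black
        n gray
          n→g: g black — skip
        n black
      l black
      e→m: m is gray → back edge
Back edge closes the cycle m → k → e → m; its vertices are {e, k, m}.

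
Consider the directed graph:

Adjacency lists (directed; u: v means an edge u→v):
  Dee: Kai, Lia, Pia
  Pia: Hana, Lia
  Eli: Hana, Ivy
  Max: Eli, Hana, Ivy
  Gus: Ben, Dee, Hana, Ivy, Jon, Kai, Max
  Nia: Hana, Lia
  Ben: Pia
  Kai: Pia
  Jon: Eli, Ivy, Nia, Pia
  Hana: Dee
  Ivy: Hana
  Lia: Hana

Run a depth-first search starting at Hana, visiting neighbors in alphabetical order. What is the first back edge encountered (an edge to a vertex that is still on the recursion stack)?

DFS from Hana (visiting neighbors in alphabetical order); mark gray on enter, black on exit:
Hana gray
  Dee gray
    Kai gray
      Pia gray
        Pia→Hana: Hana is gray → back edge
First back edge: Pia → Hana.

Pia→Hana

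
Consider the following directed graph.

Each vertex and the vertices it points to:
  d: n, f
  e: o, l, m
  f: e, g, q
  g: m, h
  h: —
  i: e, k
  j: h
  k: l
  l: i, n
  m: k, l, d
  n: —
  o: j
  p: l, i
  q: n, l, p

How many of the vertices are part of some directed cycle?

A vertex is on a directed cycle iff it belongs to a strongly connected component of size ≥ 2 (or has a self-loop).
The vertices on cycles are {d, e, f, g, i, k, l, m, p, q} — 10 in total.

10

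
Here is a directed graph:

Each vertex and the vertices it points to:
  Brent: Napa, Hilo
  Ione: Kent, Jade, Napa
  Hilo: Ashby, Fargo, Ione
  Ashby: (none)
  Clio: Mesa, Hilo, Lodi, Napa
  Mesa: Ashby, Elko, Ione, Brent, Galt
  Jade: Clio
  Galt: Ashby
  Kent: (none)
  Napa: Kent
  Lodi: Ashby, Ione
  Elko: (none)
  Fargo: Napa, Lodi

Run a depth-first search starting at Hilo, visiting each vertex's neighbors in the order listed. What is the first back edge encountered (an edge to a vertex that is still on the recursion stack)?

Mesa→Ione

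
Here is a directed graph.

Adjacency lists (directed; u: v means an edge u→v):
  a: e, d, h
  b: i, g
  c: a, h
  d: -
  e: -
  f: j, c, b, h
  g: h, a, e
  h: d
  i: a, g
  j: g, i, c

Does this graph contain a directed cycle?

DFS with white/gray/black marking, starting from e:
e gray
e black
a gray
  a→e: e black — skip
  d gray
  d black
  h gray
    h→d: d black — skip
  h black
a black
b gray
  i gray
    i→a: a black — skip
    g gray
      g→h: h black — skip
      g→a: a black — skip
      g→e: e black — skip
    g black
  i black
  b→g: g black — skip
b black
c gray
  c→a: a black — skip
  c→h: h black — skip
c black
f gray
  j gray
    j→g: g black — skip
    j→i: i black — skip
    j→c: c black — skip
  j black
  f→c: c black — skip
  f→b: b black — skip
  f→h: h black — skip
f black
Every edge goes to a white or black vertex — no back edge, so the graph is acyclic.

No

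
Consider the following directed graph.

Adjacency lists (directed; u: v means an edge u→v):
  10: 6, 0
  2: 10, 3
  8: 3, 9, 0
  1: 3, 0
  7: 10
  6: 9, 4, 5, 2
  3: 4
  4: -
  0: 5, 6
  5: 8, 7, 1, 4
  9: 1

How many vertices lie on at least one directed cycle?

9

A vertex is on a directed cycle iff it belongs to a strongly connected component of size ≥ 2 (or has a self-loop).
The vertices on cycles are {0, 1, 2, 5, 6, 7, 8, 9, 10} — 9 in total.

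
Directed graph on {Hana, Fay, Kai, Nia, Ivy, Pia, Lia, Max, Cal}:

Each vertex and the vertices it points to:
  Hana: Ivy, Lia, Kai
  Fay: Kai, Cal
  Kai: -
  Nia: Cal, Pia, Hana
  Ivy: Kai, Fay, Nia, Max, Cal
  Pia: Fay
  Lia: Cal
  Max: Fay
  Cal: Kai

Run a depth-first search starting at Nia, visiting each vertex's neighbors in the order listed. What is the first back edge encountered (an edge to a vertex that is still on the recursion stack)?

Ivy→Nia

DFS from Nia (visiting each vertex's neighbors in the order listed); mark gray on enter, black on exit:
Nia gray
  Cal gray
    Kai gray
    Kai black
  Cal black
  Pia gray
    Fay gray
      Fay→Kai: Kai black — skip
      Fay→Cal: Cal black — skip
    Fay black
  Pia black
  Hana gray
    Ivy gray
      Ivy→Kai: Kai black — skip
      Ivy→Fay: Fay black — skip
      Ivy→Nia: Nia is gray → back edge
First back edge: Ivy → Nia.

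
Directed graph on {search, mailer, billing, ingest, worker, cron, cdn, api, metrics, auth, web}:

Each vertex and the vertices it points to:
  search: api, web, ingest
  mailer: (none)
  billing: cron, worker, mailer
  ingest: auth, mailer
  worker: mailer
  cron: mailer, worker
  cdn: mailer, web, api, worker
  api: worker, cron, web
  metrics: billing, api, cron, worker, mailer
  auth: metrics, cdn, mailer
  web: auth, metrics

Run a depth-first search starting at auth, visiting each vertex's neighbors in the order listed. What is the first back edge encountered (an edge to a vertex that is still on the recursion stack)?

DFS from auth (visiting each vertex's neighbors in the order listed); mark gray on enter, black on exit:
auth gray
  metrics gray
    billing gray
      cron gray
        mailer gray
        mailer black
        worker gray
          worker→mailer: mailer black — skip
        worker black
      cron black
      billing→worker: worker black — skip
      billing→mailer: mailer black — skip
    billing black
    api gray
      api→worker: worker black — skip
      api→cron: cron black — skip
      web gray
        web→auth: auth is gray → back edge
First back edge: web → auth.

web->auth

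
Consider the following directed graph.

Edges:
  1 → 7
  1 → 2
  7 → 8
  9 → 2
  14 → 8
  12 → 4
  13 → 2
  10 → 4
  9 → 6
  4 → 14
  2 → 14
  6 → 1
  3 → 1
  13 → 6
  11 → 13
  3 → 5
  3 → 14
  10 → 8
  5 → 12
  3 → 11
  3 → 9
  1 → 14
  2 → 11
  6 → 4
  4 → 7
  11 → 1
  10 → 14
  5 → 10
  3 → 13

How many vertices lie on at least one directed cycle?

5

A vertex is on a directed cycle iff it belongs to a strongly connected component of size ≥ 2 (or has a self-loop).
The vertices on cycles are {1, 2, 6, 11, 13} — 5 in total.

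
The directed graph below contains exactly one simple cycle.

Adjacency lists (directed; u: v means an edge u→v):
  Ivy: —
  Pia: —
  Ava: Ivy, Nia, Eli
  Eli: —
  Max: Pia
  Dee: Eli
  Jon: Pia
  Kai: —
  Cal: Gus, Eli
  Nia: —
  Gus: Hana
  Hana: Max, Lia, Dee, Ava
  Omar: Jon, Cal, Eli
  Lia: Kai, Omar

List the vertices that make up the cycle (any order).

Cal, Gus, Lia, Hana, Omar

DFS with gray/black marking from Hana:
Hana gray
  Max gray
    Pia gray
    Pia black
  Max black
  Lia gray
    Kai gray
    Kai black
    Omar gray
      Jon gray
        Jon→Pia: Pia black — skip
      Jon black
      Cal gray
        Gus gray
          Gus→Hana: Hana is gray → back edge
Back edge closes the cycle Hana → Lia → Omar → Cal → Gus → Hana; its vertices are {Cal, Gus, Lia, Hana, Omar}.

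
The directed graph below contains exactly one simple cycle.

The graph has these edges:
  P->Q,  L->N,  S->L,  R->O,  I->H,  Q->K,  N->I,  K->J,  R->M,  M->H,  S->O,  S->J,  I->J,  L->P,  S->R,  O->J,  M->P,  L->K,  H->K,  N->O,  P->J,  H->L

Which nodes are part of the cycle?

H, I, L, N

DFS with gray/black marking from L:
L gray
  P gray
    J gray
    J black
    Q gray
      K gray
        K→J: J black — skip
      K black
    Q black
  P black
  L→K: K black — skip
  N gray
    I gray
      H gray
        H→L: L is gray → back edge
Back edge closes the cycle L → N → I → H → L; its vertices are {H, I, L, N}.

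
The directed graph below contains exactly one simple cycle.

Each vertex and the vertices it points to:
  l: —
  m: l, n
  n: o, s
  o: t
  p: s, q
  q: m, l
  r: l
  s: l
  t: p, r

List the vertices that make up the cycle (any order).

DFS with gray/black marking from m:
m gray
  l gray
  l black
  n gray
    o gray
      t gray
        p gray
          s gray
            s→l: l black — skip
          s black
          q gray
            q→m: m is gray → back edge
Back edge closes the cycle m → n → o → t → p → q → m; its vertices are {m, n, o, p, q, t}.

m, n, o, p, q, t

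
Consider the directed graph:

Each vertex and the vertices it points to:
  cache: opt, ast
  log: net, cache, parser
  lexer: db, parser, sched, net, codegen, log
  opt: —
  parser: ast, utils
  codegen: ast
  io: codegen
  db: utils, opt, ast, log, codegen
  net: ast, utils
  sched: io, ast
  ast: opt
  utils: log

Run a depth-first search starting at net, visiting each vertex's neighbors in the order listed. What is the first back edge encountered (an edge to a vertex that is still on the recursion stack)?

log->net

DFS from net (visiting each vertex's neighbors in the order listed); mark gray on enter, black on exit:
net gray
  ast gray
    opt gray
    opt black
  ast black
  utils gray
    log gray
      log→net: net is gray → back edge
First back edge: log → net.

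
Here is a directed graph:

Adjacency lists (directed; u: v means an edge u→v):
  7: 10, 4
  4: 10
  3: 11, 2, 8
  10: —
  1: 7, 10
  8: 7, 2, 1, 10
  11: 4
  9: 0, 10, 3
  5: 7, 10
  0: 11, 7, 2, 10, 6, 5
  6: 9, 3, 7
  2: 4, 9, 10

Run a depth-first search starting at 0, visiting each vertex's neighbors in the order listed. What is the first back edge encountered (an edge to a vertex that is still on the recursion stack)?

DFS from 0 (visiting each vertex's neighbors in the order listed); mark gray on enter, black on exit:
0 gray
  11 gray
    4 gray
      10 gray
      10 black
    4 black
  11 black
  7 gray
    7→10: 10 black — skip
    7→4: 4 black — skip
  7 black
  2 gray
    2→4: 4 black — skip
    9 gray
      9→0: 0 is gray → back edge
First back edge: 9 → 0.

9->0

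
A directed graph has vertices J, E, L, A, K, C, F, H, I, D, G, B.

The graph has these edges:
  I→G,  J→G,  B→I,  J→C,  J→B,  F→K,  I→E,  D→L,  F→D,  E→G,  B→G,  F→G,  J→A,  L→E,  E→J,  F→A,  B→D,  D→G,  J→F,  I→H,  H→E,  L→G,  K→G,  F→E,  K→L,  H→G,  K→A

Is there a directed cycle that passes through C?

No

C lies on a cycle iff there is a path from C back to itself.
Exploring from C, it never reaches itself; equivalently, its strongly connected component is a singleton.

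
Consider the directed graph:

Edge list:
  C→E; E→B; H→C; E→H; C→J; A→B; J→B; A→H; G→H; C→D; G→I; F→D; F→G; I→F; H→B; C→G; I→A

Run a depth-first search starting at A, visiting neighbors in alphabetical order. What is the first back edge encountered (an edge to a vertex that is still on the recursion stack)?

E->H

DFS from A (visiting neighbors in alphabetical order); mark gray on enter, black on exit:
A gray
  B gray
  B black
  H gray
    H→B: B black — skip
    C gray
      D gray
      D black
      E gray
        E→B: B black — skip
        E→H: H is gray → back edge
First back edge: E → H.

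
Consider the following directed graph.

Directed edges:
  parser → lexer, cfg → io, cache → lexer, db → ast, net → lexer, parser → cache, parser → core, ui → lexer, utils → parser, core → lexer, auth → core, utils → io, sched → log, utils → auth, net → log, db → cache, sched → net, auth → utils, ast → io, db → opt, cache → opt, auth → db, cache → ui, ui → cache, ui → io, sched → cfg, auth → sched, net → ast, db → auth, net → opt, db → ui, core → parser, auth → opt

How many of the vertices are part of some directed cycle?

A vertex is on a directed cycle iff it belongs to a strongly connected component of size ≥ 2 (or has a self-loop).
The vertices on cycles are {db, ui, auth, core, cache, utils, parser} — 7 in total.

7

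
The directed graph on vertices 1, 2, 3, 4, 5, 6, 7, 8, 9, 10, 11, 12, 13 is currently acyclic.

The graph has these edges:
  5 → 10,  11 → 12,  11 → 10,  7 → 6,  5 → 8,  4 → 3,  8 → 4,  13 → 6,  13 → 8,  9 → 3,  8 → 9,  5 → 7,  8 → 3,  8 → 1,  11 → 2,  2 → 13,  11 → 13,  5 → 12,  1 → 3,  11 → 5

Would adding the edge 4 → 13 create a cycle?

Yes

Adding 4→13 creates a cycle iff 13 can already reach 4.
Path from 13: 13 → 8 → 4.
So 13 → … → 4 → 13 is a cycle.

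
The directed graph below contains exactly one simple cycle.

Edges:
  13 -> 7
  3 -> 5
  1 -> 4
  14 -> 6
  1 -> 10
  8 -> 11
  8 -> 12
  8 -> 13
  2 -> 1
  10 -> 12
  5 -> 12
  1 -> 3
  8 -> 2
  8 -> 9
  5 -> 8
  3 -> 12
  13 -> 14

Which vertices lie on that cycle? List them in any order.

1, 2, 3, 5, 8

DFS with gray/black marking from 8:
8 gray
  9 gray
  9 black
  11 gray
  11 black
  12 gray
  12 black
  2 gray
    1 gray
      3 gray
        3→12: 12 black — skip
        5 gray
          5→12: 12 black — skip
          5→8: 8 is gray → back edge
Back edge closes the cycle 8 → 2 → 1 → 3 → 5 → 8; its vertices are {1, 2, 3, 5, 8}.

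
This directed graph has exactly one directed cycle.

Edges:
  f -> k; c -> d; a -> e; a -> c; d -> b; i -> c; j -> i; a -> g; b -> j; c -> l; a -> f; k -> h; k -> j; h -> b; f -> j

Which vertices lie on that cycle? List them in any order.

b, c, d, i, j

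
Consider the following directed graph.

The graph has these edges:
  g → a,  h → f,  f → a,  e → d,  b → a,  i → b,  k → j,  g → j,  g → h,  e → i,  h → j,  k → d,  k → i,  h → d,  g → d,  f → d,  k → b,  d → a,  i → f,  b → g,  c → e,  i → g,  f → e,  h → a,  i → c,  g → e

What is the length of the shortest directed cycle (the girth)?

3

For each vertex v, BFS finds the shortest path from v back to v.
The shortest such closed walk is i → f → e → i, length 3.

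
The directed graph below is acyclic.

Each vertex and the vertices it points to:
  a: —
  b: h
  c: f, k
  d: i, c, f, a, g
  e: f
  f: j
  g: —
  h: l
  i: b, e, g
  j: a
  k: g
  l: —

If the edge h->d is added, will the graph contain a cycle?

Adding h→d creates a cycle iff d can already reach h.
Path from d: d → i → b → h.
So d → … → h → d is a cycle.

Yes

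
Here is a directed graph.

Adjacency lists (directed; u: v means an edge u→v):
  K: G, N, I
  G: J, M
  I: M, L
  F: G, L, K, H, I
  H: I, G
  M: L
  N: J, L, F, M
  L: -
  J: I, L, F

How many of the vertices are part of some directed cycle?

A vertex is on a directed cycle iff it belongs to a strongly connected component of size ≥ 2 (or has a self-loop).
The vertices on cycles are {F, G, H, J, K, N} — 6 in total.

6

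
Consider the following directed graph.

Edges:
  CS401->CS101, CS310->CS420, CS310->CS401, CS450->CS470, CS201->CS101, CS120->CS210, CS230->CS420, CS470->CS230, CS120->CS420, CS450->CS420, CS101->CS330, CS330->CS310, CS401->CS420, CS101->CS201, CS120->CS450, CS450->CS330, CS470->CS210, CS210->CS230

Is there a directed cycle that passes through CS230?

No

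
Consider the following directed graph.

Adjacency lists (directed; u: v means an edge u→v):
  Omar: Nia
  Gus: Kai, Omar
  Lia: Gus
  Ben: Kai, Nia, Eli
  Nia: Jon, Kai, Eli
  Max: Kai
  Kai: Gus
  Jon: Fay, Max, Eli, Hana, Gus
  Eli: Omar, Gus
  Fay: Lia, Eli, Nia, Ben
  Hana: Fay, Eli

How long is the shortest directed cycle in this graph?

2

For each vertex v, BFS finds the shortest path from v back to v.
The shortest such closed walk is Kai → Gus → Kai, length 2.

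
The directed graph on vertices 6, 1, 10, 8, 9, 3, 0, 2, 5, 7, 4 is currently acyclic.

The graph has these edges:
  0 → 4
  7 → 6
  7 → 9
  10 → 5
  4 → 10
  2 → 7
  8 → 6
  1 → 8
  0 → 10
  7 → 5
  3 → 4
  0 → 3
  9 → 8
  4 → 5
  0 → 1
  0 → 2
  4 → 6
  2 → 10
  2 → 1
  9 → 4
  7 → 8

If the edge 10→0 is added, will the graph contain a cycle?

Yes

Adding 10→0 creates a cycle iff 0 can already reach 10.
Path from 0: 0 → 10.
So 0 → … → 10 → 0 is a cycle.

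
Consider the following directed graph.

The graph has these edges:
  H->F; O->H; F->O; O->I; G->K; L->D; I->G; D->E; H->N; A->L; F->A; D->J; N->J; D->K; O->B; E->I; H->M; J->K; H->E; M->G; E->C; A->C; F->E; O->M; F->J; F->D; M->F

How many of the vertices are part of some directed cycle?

A vertex is on a directed cycle iff it belongs to a strongly connected component of size ≥ 2 (or has a self-loop).
The vertices on cycles are {F, H, M, O} — 4 in total.

4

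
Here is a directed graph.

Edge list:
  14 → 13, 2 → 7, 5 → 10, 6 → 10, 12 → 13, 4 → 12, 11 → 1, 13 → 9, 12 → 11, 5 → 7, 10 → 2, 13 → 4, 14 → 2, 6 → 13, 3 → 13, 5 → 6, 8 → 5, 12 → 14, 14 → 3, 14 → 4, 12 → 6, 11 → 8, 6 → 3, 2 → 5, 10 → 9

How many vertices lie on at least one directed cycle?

11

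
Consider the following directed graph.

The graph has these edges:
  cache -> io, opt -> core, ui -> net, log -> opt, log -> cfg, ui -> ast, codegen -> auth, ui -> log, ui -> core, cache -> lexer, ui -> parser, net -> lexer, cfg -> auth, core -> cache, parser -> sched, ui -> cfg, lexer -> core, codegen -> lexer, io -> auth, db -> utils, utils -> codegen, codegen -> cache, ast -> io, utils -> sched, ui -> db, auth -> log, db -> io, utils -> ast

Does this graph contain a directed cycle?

Yes

DFS with white/gray/black marking, starting from opt:
opt gray
  core gray
    cache gray
      lexer gray
        lexer→core: core is gray → back edge
Back edge found, so a cycle exists: core → cache → lexer → core.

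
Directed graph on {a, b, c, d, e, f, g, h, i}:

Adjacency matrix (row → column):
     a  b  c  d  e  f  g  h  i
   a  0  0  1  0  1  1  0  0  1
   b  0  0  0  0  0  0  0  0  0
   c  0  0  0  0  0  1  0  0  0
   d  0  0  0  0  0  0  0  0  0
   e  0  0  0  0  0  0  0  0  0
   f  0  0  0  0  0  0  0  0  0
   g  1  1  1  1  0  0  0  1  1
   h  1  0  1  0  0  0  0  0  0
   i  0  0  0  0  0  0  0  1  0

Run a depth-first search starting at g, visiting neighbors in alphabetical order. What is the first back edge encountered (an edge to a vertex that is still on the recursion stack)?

DFS from g (visiting neighbors in alphabetical order); mark gray on enter, black on exit:
g gray
  a gray
    c gray
      f gray
      f black
    c black
    e gray
    e black
    a→f: f black — skip
    i gray
      h gray
        h→a: a is gray → back edge
First back edge: h → a.

h->a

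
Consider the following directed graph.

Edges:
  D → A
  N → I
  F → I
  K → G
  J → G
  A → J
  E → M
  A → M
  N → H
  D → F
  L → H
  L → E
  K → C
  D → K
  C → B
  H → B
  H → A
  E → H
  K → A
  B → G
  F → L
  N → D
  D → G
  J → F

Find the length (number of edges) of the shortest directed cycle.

5

For each vertex v, BFS finds the shortest path from v back to v.
The shortest such closed walk is F → L → H → A → J → F, length 5.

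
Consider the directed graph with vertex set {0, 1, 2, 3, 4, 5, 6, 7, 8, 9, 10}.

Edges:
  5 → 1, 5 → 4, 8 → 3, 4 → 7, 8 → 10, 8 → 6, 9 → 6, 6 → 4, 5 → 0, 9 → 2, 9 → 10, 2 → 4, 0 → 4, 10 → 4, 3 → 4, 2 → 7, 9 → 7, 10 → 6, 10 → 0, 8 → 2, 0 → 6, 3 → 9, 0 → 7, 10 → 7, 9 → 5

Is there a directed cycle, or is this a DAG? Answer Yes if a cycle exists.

No

DFS with white/gray/black marking, starting from 9:
9 gray
  2 gray
    4 gray
      7 gray
      7 black
    4 black
    2→7: 7 black — skip
  2 black
  6 gray
    6→4: 4 black — skip
  6 black
  9→7: 7 black — skip
  10 gray
    10→4: 4 black — skip
    0 gray
      0→4: 4 black — skip
      0→7: 7 black — skip
      0→6: 6 black — skip
    0 black
    10→6: 6 black — skip
    10→7: 7 black — skip
  10 black
  5 gray
    5→4: 4 black — skip
    5→0: 0 black — skip
    1 gray
    1 black
  5 black
9 black
3 gray
  3→9: 9 black — skip
  3→4: 4 black — skip
3 black
8 gray
  8→10: 10 black — skip
  8→3: 3 black — skip
  8→6: 6 black — skip
  8→2: 2 black — skip
8 black
Every edge goes to a white or black vertex — no back edge, so the graph is acyclic.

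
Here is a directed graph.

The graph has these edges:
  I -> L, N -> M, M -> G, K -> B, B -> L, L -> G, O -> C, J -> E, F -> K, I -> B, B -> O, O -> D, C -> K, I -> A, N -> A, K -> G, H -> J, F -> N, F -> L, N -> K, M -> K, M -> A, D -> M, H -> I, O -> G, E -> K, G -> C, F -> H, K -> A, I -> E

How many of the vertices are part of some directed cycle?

A vertex is on a directed cycle iff it belongs to a strongly connected component of size ≥ 2 (or has a self-loop).
The vertices on cycles are {B, C, D, G, K, L, M, O} — 8 in total.

8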